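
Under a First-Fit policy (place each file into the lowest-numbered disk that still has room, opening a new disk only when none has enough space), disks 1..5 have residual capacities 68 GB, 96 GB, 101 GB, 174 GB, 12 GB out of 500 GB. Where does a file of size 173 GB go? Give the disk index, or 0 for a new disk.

4

Disks with room: disk 4 (174 GB).
The first with room is disk 4.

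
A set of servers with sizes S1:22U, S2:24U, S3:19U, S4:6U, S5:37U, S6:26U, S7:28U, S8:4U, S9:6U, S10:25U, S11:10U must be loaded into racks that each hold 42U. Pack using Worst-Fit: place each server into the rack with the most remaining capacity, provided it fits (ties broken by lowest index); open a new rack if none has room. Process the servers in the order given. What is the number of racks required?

6 racks

Put S1 (22U) in rack 1; 20U remain.
Put S2 (24U) in rack 2; 18U remain.
Put S3 (19U) in rack 1; 1U remain.
Put S4 (6U) in rack 2; 12U remain.
Put S5 (37U) in rack 3; 5U remain.
Put S6 (26U) in rack 4; 16U remain.
Put S7 (28U) in rack 5; 14U remain.
Put S8 (4U) in rack 4; 12U remain.
Put S9 (6U) in rack 5; 8U remain.
Put S10 (25U) in rack 6; 17U remain.
Put S11 (10U) in rack 6; 7U remain.
Final racks: [22,19] [24,6] [37] [26,4] [28,6] [25,10].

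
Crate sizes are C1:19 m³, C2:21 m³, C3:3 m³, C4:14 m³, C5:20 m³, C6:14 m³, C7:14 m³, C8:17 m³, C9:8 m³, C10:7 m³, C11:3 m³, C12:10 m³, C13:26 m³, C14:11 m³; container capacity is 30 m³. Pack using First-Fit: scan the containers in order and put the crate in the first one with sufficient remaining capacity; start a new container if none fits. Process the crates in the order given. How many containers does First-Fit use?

7

Put C1 (19 m³) in container 1; 11 m³ remain.
Put C2 (21 m³) in container 2; 9 m³ remain.
Put C3 (3 m³) in container 1; 8 m³ remain.
Put C4 (14 m³) in container 3; 16 m³ remain.
Put C5 (20 m³) in container 4; 10 m³ remain.
Put C6 (14 m³) in container 3; 2 m³ remain.
Put C7 (14 m³) in container 5; 16 m³ remain.
Put C8 (17 m³) in container 6; 13 m³ remain.
Put C9 (8 m³) in container 1; 0 m³ remain.
Put C10 (7 m³) in container 2; 2 m³ remain.
Put C11 (3 m³) in container 4; 7 m³ remain.
Put C12 (10 m³) in container 5; 6 m³ remain.
Put C13 (26 m³) in container 7; 4 m³ remain.
Put C14 (11 m³) in container 6; 2 m³ remain.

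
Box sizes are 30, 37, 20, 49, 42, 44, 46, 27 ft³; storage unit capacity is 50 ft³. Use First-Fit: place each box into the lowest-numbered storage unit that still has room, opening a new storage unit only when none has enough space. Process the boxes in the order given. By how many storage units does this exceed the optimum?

0

First-Fit: [30,20] [37] [49] [42] [44] [46] [27] → 7 storage units.
7 boxes exceed 25 ft³ (half the capacity), and no two of those can share a storage unit, so at least 7 storage units are needed.
So 7 is already optimal.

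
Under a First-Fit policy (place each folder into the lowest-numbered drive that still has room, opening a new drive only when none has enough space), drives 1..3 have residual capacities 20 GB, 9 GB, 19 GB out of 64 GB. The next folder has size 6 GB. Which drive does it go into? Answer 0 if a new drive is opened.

1

Drives with room: drive 1 (20 GB), drive 2 (9 GB), drive 3 (19 GB).
The first with room is drive 1.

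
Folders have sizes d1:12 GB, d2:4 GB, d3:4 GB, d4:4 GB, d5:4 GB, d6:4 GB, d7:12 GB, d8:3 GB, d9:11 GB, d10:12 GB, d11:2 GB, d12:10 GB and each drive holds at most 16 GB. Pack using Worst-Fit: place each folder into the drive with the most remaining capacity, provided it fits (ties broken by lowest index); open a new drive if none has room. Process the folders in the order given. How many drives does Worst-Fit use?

Put d1 (12 GB) in drive 1; 4 GB remain.
Put d2 (4 GB) in drive 1; 0 GB remain.
Put d3 (4 GB) in drive 2; 12 GB remain.
Put d4 (4 GB) in drive 2; 8 GB remain.
Put d5 (4 GB) in drive 2; 4 GB remain.
Put d6 (4 GB) in drive 2; 0 GB remain.
Put d7 (12 GB) in drive 3; 4 GB remain.
Put d8 (3 GB) in drive 3; 1 GB remain.
Put d9 (11 GB) in drive 4; 5 GB remain.
Put d10 (12 GB) in drive 5; 4 GB remain.
Put d11 (2 GB) in drive 4; 3 GB remain.
Put d12 (10 GB) in drive 6; 6 GB remain.

6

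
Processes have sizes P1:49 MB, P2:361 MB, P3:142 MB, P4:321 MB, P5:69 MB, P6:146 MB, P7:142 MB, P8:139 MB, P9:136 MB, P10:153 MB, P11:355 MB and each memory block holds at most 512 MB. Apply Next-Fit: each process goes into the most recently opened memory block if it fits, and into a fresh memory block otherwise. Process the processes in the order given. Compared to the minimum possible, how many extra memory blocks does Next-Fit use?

Next-Fit: [49,361] [142,321] [69,146,142,139] [136,153] [355] → 5 memory blocks.
Total size 2013 MB; any packing needs at least ⌈2013/512⌉ = 4 memory blocks.
An optimal packing achieves that bound: [361,146] [355,153] [321,142,49] [142,139,136,69] → 4 memory blocks.
Excess: 5 − 4 = 1.

1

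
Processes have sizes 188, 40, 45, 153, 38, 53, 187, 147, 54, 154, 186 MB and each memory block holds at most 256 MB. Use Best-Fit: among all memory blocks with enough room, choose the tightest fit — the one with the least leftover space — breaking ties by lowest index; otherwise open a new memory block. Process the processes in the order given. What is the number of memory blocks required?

6 memory blocks

188 MB → memory block 1 (remaining 68 MB)
40 MB → memory block 1 (remaining 28 MB)
45 MB → memory block 2 (remaining 211 MB)
153 MB → memory block 2 (remaining 58 MB)
38 MB → memory block 2 (remaining 20 MB)
53 MB → memory block 3 (remaining 203 MB)
187 MB → memory block 3 (remaining 16 MB)
147 MB → memory block 4 (remaining 109 MB)
54 MB → memory block 4 (remaining 55 MB)
154 MB → memory block 5 (remaining 102 MB)
186 MB → memory block 6 (remaining 70 MB)
Final memory blocks: [188,40] [45,153,38] [53,187] [147,54] [154] [186].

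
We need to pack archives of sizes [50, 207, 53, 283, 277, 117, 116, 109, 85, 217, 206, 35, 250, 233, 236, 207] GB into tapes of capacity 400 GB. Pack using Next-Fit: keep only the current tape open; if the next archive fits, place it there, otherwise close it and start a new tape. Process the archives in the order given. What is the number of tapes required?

10

tape 1: place 50 GB, 350 GB left
tape 1: place 207 GB, 143 GB left
tape 1: place 53 GB, 90 GB left
tape 2: place 283 GB, 117 GB left
tape 3: place 277 GB, 123 GB left
tape 3: place 117 GB, 6 GB left
tape 4: place 116 GB, 284 GB left
tape 4: place 109 GB, 175 GB left
tape 4: place 85 GB, 90 GB left
tape 5: place 217 GB, 183 GB left
tape 6: place 206 GB, 194 GB left
tape 6: place 35 GB, 159 GB left
tape 7: place 250 GB, 150 GB left
tape 8: place 233 GB, 167 GB left
tape 9: place 236 GB, 164 GB left
tape 10: place 207 GB, 193 GB left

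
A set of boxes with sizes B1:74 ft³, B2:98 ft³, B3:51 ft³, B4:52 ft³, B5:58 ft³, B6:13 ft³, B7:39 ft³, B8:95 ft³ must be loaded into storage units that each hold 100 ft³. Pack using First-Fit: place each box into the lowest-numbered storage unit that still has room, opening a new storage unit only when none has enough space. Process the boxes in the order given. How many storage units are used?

6

storage unit 1: place B1 (74 ft³), 26 ft³ left
storage unit 2: place B2 (98 ft³), 2 ft³ left
storage unit 3: place B3 (51 ft³), 49 ft³ left
storage unit 4: place B4 (52 ft³), 48 ft³ left
storage unit 5: place B5 (58 ft³), 42 ft³ left
storage unit 1: place B6 (13 ft³), 13 ft³ left
storage unit 3: place B7 (39 ft³), 10 ft³ left
storage unit 6: place B8 (95 ft³), 5 ft³ left
Final storage units: [74,13] [98] [51,39] [52] [58] [95].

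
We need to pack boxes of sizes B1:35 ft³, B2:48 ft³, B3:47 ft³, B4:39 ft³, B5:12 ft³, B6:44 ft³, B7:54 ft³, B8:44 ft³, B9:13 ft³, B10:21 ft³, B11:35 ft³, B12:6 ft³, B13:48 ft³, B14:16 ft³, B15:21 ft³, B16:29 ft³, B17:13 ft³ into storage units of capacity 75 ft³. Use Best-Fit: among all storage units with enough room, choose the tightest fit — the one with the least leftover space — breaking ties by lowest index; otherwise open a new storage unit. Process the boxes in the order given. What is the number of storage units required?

8

storage unit 1: place B1 (35 ft³), 40 ft³ left
storage unit 2: place B2 (48 ft³), 27 ft³ left
storage unit 3: place B3 (47 ft³), 28 ft³ left
storage unit 1: place B4 (39 ft³), 1 ft³ left
storage unit 2: place B5 (12 ft³), 15 ft³ left
storage unit 4: place B6 (44 ft³), 31 ft³ left
storage unit 5: place B7 (54 ft³), 21 ft³ left
storage unit 6: place B8 (44 ft³), 31 ft³ left
storage unit 2: place B9 (13 ft³), 2 ft³ left
storage unit 5: place B10 (21 ft³), 0 ft³ left
storage unit 7: place B11 (35 ft³), 40 ft³ left
storage unit 3: place B12 (6 ft³), 22 ft³ left
storage unit 8: place B13 (48 ft³), 27 ft³ left
storage unit 3: place B14 (16 ft³), 6 ft³ left
storage unit 8: place B15 (21 ft³), 6 ft³ left
storage unit 4: place B16 (29 ft³), 2 ft³ left
storage unit 6: place B17 (13 ft³), 18 ft³ left
Final storage units: [35,39] [48,12,13] [47,6,16] [44,29] [54,21] [44,13] [35] [48,21].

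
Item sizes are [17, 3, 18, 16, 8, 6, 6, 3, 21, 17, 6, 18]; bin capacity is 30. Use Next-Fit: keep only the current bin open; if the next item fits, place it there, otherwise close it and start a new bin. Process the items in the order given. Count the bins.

Put 17 in bin 1; 13 remain.
Put 3 in bin 1; 10 remain.
Put 18 in bin 2; 12 remain.
Put 16 in bin 3; 14 remain.
Put 8 in bin 3; 6 remain.
Put 6 in bin 3; 0 remain.
Put 6 in bin 4; 24 remain.
Put 3 in bin 4; 21 remain.
Put 21 in bin 4; 0 remain.
Put 17 in bin 5; 13 remain.
Put 6 in bin 5; 7 remain.
Put 18 in bin 6; 12 remain.
Final bins: [17,3] [18] [16,8,6] [6,3,21] [17,6] [18].

6 bins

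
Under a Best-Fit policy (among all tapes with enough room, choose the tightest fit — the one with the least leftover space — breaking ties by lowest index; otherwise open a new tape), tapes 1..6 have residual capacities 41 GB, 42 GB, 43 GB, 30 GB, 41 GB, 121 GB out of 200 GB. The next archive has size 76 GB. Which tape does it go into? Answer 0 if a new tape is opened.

6

Tapes with room: tape 6 (121 GB).
Tightest fit is tape 6 with 121 GB free.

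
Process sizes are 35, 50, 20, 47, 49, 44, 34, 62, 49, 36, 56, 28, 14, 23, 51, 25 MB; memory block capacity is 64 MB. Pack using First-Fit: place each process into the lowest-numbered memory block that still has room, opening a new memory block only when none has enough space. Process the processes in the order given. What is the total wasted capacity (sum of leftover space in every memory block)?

145

memory block 1: place 35 MB, 29 MB left
memory block 2: place 50 MB, 14 MB left
memory block 1: place 20 MB, 9 MB left
memory block 3: place 47 MB, 17 MB left
memory block 4: place 49 MB, 15 MB left
memory block 5: place 44 MB, 20 MB left
memory block 6: place 34 MB, 30 MB left
memory block 7: place 62 MB, 2 MB left
memory block 8: place 49 MB, 15 MB left
memory block 9: place 36 MB, 28 MB left
memory block 10: place 56 MB, 8 MB left
memory block 6: place 28 MB, 2 MB left
memory block 2: place 14 MB, 0 MB left
memory block 9: place 23 MB, 5 MB left
memory block 11: place 51 MB, 13 MB left
memory block 12: place 25 MB, 39 MB left
12 memory blocks × 64 MB = 768 MB; used 623 MB; unused 145 MB.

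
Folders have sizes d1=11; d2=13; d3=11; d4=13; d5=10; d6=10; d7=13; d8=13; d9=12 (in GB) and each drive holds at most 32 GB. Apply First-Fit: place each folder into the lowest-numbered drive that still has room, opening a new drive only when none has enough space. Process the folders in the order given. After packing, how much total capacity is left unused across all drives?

22

Put d1 (11 GB) in drive 1; 21 GB remain.
Put d2 (13 GB) in drive 1; 8 GB remain.
Put d3 (11 GB) in drive 2; 21 GB remain.
Put d4 (13 GB) in drive 2; 8 GB remain.
Put d5 (10 GB) in drive 3; 22 GB remain.
Put d6 (10 GB) in drive 3; 12 GB remain.
Put d7 (13 GB) in drive 4; 19 GB remain.
Put d8 (13 GB) in drive 4; 6 GB remain.
Put d9 (12 GB) in drive 3; 0 GB remain.
4 drives × 32 GB = 128 GB; used 106 GB; unused 22 GB.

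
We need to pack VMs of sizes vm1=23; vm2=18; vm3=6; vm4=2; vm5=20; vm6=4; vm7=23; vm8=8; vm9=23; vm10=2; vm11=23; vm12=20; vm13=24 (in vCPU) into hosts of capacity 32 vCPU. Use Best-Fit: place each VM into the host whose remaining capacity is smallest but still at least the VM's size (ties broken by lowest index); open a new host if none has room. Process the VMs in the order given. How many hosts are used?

8

Put vm1 (23 vCPU) in host 1; 9 vCPU remain.
Put vm2 (18 vCPU) in host 2; 14 vCPU remain.
Put vm3 (6 vCPU) in host 1; 3 vCPU remain.
Put vm4 (2 vCPU) in host 1; 1 vCPU remain.
Put vm5 (20 vCPU) in host 3; 12 vCPU remain.
Put vm6 (4 vCPU) in host 3; 8 vCPU remain.
Put vm7 (23 vCPU) in host 4; 9 vCPU remain.
Put vm8 (8 vCPU) in host 3; 0 vCPU remain.
Put vm9 (23 vCPU) in host 5; 9 vCPU remain.
Put vm10 (2 vCPU) in host 4; 7 vCPU remain.
Put vm11 (23 vCPU) in host 6; 9 vCPU remain.
Put vm12 (20 vCPU) in host 7; 12 vCPU remain.
Put vm13 (24 vCPU) in host 8; 8 vCPU remain.
Final hosts: [23,6,2] [18] [20,4,8] [23,2] [23] [23] [20] [24].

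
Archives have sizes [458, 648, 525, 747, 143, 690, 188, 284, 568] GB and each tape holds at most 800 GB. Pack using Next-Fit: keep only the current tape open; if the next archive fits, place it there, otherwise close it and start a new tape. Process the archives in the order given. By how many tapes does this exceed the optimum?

Next-Fit: [458] [648] [525] [747] [143] [690] [188,284] [568] → 8 tapes.
Total size 4251 GB; any packing needs at least ⌈4251/800⌉ = 6 tapes.
An optimal packing achieves that bound: [747] [690] [648,143] [568,188] [525] [458,284] → 6 tapes.
Excess: 8 − 6 = 2.

2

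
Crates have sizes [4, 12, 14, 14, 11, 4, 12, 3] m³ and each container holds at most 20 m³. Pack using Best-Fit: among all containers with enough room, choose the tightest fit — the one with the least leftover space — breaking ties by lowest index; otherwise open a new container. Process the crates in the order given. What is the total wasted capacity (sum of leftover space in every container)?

Put 4 m³ in container 1; 16 m³ remain.
Put 12 m³ in container 1; 4 m³ remain.
Put 14 m³ in container 2; 6 m³ remain.
Put 14 m³ in container 3; 6 m³ remain.
Put 11 m³ in container 4; 9 m³ remain.
Put 4 m³ in container 1; 0 m³ remain.
Put 12 m³ in container 5; 8 m³ remain.
Put 3 m³ in container 2; 3 m³ remain.
5 containers × 20 m³ = 100 m³; used 74 m³; unused 26 m³.

26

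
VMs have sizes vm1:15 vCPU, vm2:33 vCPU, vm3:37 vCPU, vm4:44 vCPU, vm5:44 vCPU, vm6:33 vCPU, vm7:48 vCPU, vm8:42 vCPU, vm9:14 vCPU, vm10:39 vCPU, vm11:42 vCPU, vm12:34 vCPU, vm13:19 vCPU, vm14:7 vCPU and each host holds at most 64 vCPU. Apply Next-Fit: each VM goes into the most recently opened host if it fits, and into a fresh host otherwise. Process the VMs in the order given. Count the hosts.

vm1 (15 vCPU) → host 1 (remaining 49 vCPU)
vm2 (33 vCPU) → host 1 (remaining 16 vCPU)
vm3 (37 vCPU) → host 2 (remaining 27 vCPU)
vm4 (44 vCPU) → host 3 (remaining 20 vCPU)
vm5 (44 vCPU) → host 4 (remaining 20 vCPU)
vm6 (33 vCPU) → host 5 (remaining 31 vCPU)
vm7 (48 vCPU) → host 6 (remaining 16 vCPU)
vm8 (42 vCPU) → host 7 (remaining 22 vCPU)
vm9 (14 vCPU) → host 7 (remaining 8 vCPU)
vm10 (39 vCPU) → host 8 (remaining 25 vCPU)
vm11 (42 vCPU) → host 9 (remaining 22 vCPU)
vm12 (34 vCPU) → host 10 (remaining 30 vCPU)
vm13 (19 vCPU) → host 10 (remaining 11 vCPU)
vm14 (7 vCPU) → host 10 (remaining 4 vCPU)
Final hosts: [15,33] [37] [44] [44] [33] [48] [42,14] [39] [42] [34,19,7].

10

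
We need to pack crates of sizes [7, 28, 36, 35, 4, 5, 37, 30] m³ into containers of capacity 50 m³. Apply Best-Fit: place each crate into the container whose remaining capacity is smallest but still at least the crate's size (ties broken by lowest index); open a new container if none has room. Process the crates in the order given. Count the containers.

5 containers

container 1: place 7 m³, 43 m³ left
container 1: place 28 m³, 15 m³ left
container 2: place 36 m³, 14 m³ left
container 3: place 35 m³, 15 m³ left
container 2: place 4 m³, 10 m³ left
container 2: place 5 m³, 5 m³ left
container 4: place 37 m³, 13 m³ left
container 5: place 30 m³, 20 m³ left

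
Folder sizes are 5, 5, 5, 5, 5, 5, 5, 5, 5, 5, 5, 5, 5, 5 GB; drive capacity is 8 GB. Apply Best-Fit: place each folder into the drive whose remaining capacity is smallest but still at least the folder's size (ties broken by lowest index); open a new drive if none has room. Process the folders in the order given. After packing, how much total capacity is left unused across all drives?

42

5 GB → drive 1 (remaining 3 GB)
5 GB → drive 2 (remaining 3 GB)
5 GB → drive 3 (remaining 3 GB)
5 GB → drive 4 (remaining 3 GB)
5 GB → drive 5 (remaining 3 GB)
5 GB → drive 6 (remaining 3 GB)
5 GB → drive 7 (remaining 3 GB)
5 GB → drive 8 (remaining 3 GB)
5 GB → drive 9 (remaining 3 GB)
5 GB → drive 10 (remaining 3 GB)
5 GB → drive 11 (remaining 3 GB)
5 GB → drive 12 (remaining 3 GB)
5 GB → drive 13 (remaining 3 GB)
5 GB → drive 14 (remaining 3 GB)
14 drives × 8 GB = 112 GB; used 70 GB; unused 42 GB.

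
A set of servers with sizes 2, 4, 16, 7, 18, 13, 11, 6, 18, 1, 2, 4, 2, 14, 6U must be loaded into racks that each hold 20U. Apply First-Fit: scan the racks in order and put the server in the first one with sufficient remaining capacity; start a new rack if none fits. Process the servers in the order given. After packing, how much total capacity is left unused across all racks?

rack 1: place 2U, 18U left
rack 1: place 4U, 14U left
rack 2: place 16U, 4U left
rack 1: place 7U, 7U left
rack 3: place 18U, 2U left
rack 4: place 13U, 7U left
rack 5: place 11U, 9U left
rack 1: place 6U, 1U left
rack 6: place 18U, 2U left
rack 1: place 1U, 0U left
rack 2: place 2U, 2U left
rack 4: place 4U, 3U left
rack 2: place 2U, 0U left
rack 7: place 14U, 6U left
rack 5: place 6U, 3U left
7 racks × 20U = 140U; used 124U; unused 16U.

16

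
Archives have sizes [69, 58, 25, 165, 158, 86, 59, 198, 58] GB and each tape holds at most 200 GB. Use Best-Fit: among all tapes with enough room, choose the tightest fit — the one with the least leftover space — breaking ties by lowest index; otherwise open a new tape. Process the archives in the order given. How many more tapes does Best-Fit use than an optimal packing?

Best-Fit: [69,58,25] [165] [158] [86,59] [198] [58] → 6 tapes.
Total size 876 GB; any packing needs at least ⌈876/200⌉ = 5 tapes.
An optimal packing achieves that bound: [198] [165,25] [158] [86,69] [59,58,58] → 5 tapes.
Excess: 6 − 5 = 1.

1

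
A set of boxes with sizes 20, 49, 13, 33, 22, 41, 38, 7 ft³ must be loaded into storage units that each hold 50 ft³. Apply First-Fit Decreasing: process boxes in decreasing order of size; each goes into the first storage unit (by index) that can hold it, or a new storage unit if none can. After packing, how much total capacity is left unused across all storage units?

27

Sorted descending: 49, 41, 38, 33, 22, 20, 13, 7.
storage unit 1: place 49 ft³, 1 ft³ left
storage unit 2: place 41 ft³, 9 ft³ left
storage unit 3: place 38 ft³, 12 ft³ left
storage unit 4: place 33 ft³, 17 ft³ left
storage unit 5: place 22 ft³, 28 ft³ left
storage unit 5: place 20 ft³, 8 ft³ left
storage unit 4: place 13 ft³, 4 ft³ left
storage unit 2: place 7 ft³, 2 ft³ left
5 storage units × 50 ft³ = 250 ft³; used 223 ft³; unused 27 ft³.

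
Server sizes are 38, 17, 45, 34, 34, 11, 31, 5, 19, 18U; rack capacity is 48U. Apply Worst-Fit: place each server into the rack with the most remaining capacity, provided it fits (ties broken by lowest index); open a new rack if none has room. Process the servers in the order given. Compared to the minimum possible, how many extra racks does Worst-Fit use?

1

Worst-Fit: [38] [17,11,5] [45] [34] [34] [31] [19,18] → 7 racks.
Total size 252U; any packing needs at least ⌈252/48⌉ = 6 racks.
An optimal packing achieves that bound: [45] [38,5] [34,11] [34] [31,17] [19,18] → 6 racks.
Excess: 7 − 6 = 1.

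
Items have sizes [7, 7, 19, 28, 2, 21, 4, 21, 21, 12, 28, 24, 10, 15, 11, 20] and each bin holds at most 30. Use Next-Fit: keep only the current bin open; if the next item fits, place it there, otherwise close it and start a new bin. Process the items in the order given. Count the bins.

Put 7 in bin 1; 23 remain.
Put 7 in bin 1; 16 remain.
Put 19 in bin 2; 11 remain.
Put 28 in bin 3; 2 remain.
Put 2 in bin 3; 0 remain.
Put 21 in bin 4; 9 remain.
Put 4 in bin 4; 5 remain.
Put 21 in bin 5; 9 remain.
Put 21 in bin 6; 9 remain.
Put 12 in bin 7; 18 remain.
Put 28 in bin 8; 2 remain.
Put 24 in bin 9; 6 remain.
Put 10 in bin 10; 20 remain.
Put 15 in bin 10; 5 remain.
Put 11 in bin 11; 19 remain.
Put 20 in bin 12; 10 remain.

12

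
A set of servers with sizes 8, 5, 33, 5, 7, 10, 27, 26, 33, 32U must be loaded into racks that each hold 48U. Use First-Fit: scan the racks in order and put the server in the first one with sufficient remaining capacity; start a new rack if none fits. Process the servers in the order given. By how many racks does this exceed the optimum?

First-Fit: [8,5,33] [5,7,10,26] [27] [33] [32] → 5 racks.
5 servers exceed 24U (half the capacity), and no two of those can share a rack, so at least 5 racks are needed.
So 5 is already optimal.

0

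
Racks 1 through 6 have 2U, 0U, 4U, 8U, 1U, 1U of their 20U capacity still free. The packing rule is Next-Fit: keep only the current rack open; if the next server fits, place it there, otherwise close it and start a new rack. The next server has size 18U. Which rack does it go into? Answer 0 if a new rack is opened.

Next-Fit only looks at rack 6, which has 1U free.
18U does not fit, so a new rack is opened.

0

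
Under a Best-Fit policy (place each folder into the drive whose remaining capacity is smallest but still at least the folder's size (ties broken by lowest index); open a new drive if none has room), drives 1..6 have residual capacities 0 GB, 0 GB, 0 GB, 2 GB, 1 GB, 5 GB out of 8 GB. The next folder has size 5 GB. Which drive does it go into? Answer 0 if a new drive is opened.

Drives with room: drive 6 (5 GB).
Tightest fit is drive 6 with 5 GB free.

6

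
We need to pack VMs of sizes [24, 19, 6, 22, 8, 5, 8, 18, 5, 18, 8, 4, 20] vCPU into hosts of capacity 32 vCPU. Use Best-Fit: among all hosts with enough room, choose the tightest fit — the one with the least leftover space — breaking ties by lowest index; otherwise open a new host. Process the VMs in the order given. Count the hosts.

host 1: place 24 vCPU, 8 vCPU left
host 2: place 19 vCPU, 13 vCPU left
host 1: place 6 vCPU, 2 vCPU left
host 3: place 22 vCPU, 10 vCPU left
host 3: place 8 vCPU, 2 vCPU left
host 2: place 5 vCPU, 8 vCPU left
host 2: place 8 vCPU, 0 vCPU left
host 4: place 18 vCPU, 14 vCPU left
host 4: place 5 vCPU, 9 vCPU left
host 5: place 18 vCPU, 14 vCPU left
host 4: place 8 vCPU, 1 vCPU left
host 5: place 4 vCPU, 10 vCPU left
host 6: place 20 vCPU, 12 vCPU left

6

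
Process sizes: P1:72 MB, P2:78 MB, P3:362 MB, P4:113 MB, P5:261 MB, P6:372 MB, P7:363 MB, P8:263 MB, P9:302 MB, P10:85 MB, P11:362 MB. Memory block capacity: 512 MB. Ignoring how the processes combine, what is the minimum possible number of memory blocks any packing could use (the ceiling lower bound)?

6 memory blocks

Total size = 72 + 78 + 362 + 113 + 261 + 372 + 363 + 263 + 302 + 85 + 362 = 2633 MB.
⌈2633 / 512⌉ = 6.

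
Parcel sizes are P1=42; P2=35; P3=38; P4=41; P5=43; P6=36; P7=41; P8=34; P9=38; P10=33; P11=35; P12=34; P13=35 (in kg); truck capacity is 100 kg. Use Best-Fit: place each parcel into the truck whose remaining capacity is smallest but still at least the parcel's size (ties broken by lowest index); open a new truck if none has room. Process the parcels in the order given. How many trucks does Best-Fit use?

7

truck 1: place P1 (42 kg), 58 kg left
truck 1: place P2 (35 kg), 23 kg left
truck 2: place P3 (38 kg), 62 kg left
truck 2: place P4 (41 kg), 21 kg left
truck 3: place P5 (43 kg), 57 kg left
truck 3: place P6 (36 kg), 21 kg left
truck 4: place P7 (41 kg), 59 kg left
truck 4: place P8 (34 kg), 25 kg left
truck 5: place P9 (38 kg), 62 kg left
truck 5: place P10 (33 kg), 29 kg left
truck 6: place P11 (35 kg), 65 kg left
truck 6: place P12 (34 kg), 31 kg left
truck 7: place P13 (35 kg), 65 kg left
Final trucks: [42,35] [38,41] [43,36] [41,34] [38,33] [35,34] [35].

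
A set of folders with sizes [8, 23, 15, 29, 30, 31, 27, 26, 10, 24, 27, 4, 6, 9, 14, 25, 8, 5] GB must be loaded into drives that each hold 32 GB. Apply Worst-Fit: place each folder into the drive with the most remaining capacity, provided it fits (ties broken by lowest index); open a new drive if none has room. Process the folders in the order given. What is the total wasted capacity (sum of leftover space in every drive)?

31

8 GB → drive 1 (remaining 24 GB)
23 GB → drive 1 (remaining 1 GB)
15 GB → drive 2 (remaining 17 GB)
29 GB → drive 3 (remaining 3 GB)
30 GB → drive 4 (remaining 2 GB)
31 GB → drive 5 (remaining 1 GB)
27 GB → drive 6 (remaining 5 GB)
26 GB → drive 7 (remaining 6 GB)
10 GB → drive 2 (remaining 7 GB)
24 GB → drive 8 (remaining 8 GB)
27 GB → drive 9 (remaining 5 GB)
4 GB → drive 8 (remaining 4 GB)
6 GB → drive 2 (remaining 1 GB)
9 GB → drive 10 (remaining 23 GB)
14 GB → drive 10 (remaining 9 GB)
25 GB → drive 11 (remaining 7 GB)
8 GB → drive 10 (remaining 1 GB)
5 GB → drive 11 (remaining 2 GB)
11 drives × 32 GB = 352 GB; used 321 GB; unused 31 GB.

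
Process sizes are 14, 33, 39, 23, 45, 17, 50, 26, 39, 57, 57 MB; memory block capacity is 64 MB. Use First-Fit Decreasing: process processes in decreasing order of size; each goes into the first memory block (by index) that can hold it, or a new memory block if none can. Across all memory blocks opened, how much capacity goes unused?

48

Sorted descending: 57, 57, 50, 45, 39, 39, 33, 26, 23, 17, 14.
57 MB → memory block 1 (remaining 7 MB)
57 MB → memory block 2 (remaining 7 MB)
50 MB → memory block 3 (remaining 14 MB)
45 MB → memory block 4 (remaining 19 MB)
39 MB → memory block 5 (remaining 25 MB)
39 MB → memory block 6 (remaining 25 MB)
33 MB → memory block 7 (remaining 31 MB)
26 MB → memory block 7 (remaining 5 MB)
23 MB → memory block 5 (remaining 2 MB)
17 MB → memory block 4 (remaining 2 MB)
14 MB → memory block 3 (remaining 0 MB)
7 memory blocks × 64 MB = 448 MB; used 400 MB; unused 48 MB.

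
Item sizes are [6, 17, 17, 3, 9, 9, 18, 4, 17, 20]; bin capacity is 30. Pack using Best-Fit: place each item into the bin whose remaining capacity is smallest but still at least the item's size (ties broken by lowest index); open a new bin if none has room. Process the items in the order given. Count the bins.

5

bin 1: place 6, 24 left
bin 1: place 17, 7 left
bin 2: place 17, 13 left
bin 1: place 3, 4 left
bin 2: place 9, 4 left
bin 3: place 9, 21 left
bin 3: place 18, 3 left
bin 1: place 4, 0 left
bin 4: place 17, 13 left
bin 5: place 20, 10 left
Final bins: [6,17,3,4] [17,9] [9,18] [17] [20].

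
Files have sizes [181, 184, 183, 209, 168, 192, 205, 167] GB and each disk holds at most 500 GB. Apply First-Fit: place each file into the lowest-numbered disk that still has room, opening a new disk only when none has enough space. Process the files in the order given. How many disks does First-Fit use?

181 GB → disk 1 (remaining 319 GB)
184 GB → disk 1 (remaining 135 GB)
183 GB → disk 2 (remaining 317 GB)
209 GB → disk 2 (remaining 108 GB)
168 GB → disk 3 (remaining 332 GB)
192 GB → disk 3 (remaining 140 GB)
205 GB → disk 4 (remaining 295 GB)
167 GB → disk 4 (remaining 128 GB)
Final disks: [181,184] [183,209] [168,192] [205,167].

4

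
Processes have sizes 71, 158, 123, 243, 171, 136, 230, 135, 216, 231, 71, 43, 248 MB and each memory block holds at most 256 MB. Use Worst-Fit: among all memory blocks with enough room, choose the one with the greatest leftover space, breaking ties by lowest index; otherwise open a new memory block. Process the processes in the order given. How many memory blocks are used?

71 MB → memory block 1 (remaining 185 MB)
158 MB → memory block 1 (remaining 27 MB)
123 MB → memory block 2 (remaining 133 MB)
243 MB → memory block 3 (remaining 13 MB)
171 MB → memory block 4 (remaining 85 MB)
136 MB → memory block 5 (remaining 120 MB)
230 MB → memory block 6 (remaining 26 MB)
135 MB → memory block 7 (remaining 121 MB)
216 MB → memory block 8 (remaining 40 MB)
231 MB → memory block 9 (remaining 25 MB)
71 MB → memory block 2 (remaining 62 MB)
43 MB → memory block 7 (remaining 78 MB)
248 MB → memory block 10 (remaining 8 MB)

10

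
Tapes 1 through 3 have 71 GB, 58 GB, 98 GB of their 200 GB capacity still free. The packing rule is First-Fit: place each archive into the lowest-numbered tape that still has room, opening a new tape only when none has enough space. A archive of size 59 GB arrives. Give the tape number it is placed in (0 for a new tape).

Tapes with room: tape 1 (71 GB), tape 3 (98 GB).
The first with room is tape 1.

1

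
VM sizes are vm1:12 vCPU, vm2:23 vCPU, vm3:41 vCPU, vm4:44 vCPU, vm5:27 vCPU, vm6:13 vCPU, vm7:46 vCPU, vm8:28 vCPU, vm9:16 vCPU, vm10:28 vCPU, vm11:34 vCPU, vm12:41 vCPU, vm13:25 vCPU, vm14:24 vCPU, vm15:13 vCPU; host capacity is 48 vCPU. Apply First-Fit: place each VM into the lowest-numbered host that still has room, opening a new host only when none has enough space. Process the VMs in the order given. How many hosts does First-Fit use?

vm1 (12 vCPU) → host 1 (remaining 36 vCPU)
vm2 (23 vCPU) → host 1 (remaining 13 vCPU)
vm3 (41 vCPU) → host 2 (remaining 7 vCPU)
vm4 (44 vCPU) → host 3 (remaining 4 vCPU)
vm5 (27 vCPU) → host 4 (remaining 21 vCPU)
vm6 (13 vCPU) → host 1 (remaining 0 vCPU)
vm7 (46 vCPU) → host 5 (remaining 2 vCPU)
vm8 (28 vCPU) → host 6 (remaining 20 vCPU)
vm9 (16 vCPU) → host 4 (remaining 5 vCPU)
vm10 (28 vCPU) → host 7 (remaining 20 vCPU)
vm11 (34 vCPU) → host 8 (remaining 14 vCPU)
vm12 (41 vCPU) → host 9 (remaining 7 vCPU)
vm13 (25 vCPU) → host 10 (remaining 23 vCPU)
vm14 (24 vCPU) → host 11 (remaining 24 vCPU)
vm15 (13 vCPU) → host 6 (remaining 7 vCPU)

11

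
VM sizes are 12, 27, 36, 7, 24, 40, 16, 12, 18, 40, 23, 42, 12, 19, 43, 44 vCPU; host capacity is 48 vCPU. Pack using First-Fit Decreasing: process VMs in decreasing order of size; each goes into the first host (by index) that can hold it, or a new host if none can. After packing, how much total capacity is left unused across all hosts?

65

Sorted descending: 44, 43, 42, 40, 40, 36, 27, 24, 23, 19, 18, 16, 12, 12, 12, 7.
44 vCPU → host 1 (remaining 4 vCPU)
43 vCPU → host 2 (remaining 5 vCPU)
42 vCPU → host 3 (remaining 6 vCPU)
40 vCPU → host 4 (remaining 8 vCPU)
40 vCPU → host 5 (remaining 8 vCPU)
36 vCPU → host 6 (remaining 12 vCPU)
27 vCPU → host 7 (remaining 21 vCPU)
24 vCPU → host 8 (remaining 24 vCPU)
23 vCPU → host 8 (remaining 1 vCPU)
19 vCPU → host 7 (remaining 2 vCPU)
18 vCPU → host 9 (remaining 30 vCPU)
16 vCPU → host 9 (remaining 14 vCPU)
12 vCPU → host 6 (remaining 0 vCPU)
12 vCPU → host 9 (remaining 2 vCPU)
12 vCPU → host 10 (remaining 36 vCPU)
7 vCPU → host 4 (remaining 1 vCPU)
10 hosts × 48 vCPU = 480 vCPU; used 415 vCPU; unused 65 vCPU.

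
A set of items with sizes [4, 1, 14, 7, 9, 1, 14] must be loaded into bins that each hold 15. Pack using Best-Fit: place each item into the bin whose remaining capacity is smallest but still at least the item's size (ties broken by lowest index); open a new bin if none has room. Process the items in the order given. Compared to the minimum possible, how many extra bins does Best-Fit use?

0

Best-Fit: [4,1,7] [14,1] [9] [14] → 4 bins.
Total size 50; any packing needs at least ⌈50/15⌉ = 4 bins.
So 4 is already optimal.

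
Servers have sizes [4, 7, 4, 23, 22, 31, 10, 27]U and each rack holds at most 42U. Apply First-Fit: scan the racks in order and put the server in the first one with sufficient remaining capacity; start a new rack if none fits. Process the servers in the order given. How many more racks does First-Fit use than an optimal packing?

0

First-Fit: [4,7,4,23] [22,10] [31] [27] → 4 racks.
Total size 128U; any packing needs at least ⌈128/42⌉ = 4 racks.
So 4 is already optimal.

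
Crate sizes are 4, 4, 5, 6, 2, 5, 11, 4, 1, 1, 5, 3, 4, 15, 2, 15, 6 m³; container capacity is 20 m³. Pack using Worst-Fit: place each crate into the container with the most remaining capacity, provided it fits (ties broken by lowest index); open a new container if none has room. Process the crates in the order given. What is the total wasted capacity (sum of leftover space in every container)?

Put 4 m³ in container 1; 16 m³ remain.
Put 4 m³ in container 1; 12 m³ remain.
Put 5 m³ in container 1; 7 m³ remain.
Put 6 m³ in container 1; 1 m³ remain.
Put 2 m³ in container 2; 18 m³ remain.
Put 5 m³ in container 2; 13 m³ remain.
Put 11 m³ in container 2; 2 m³ remain.
Put 4 m³ in container 3; 16 m³ remain.
Put 1 m³ in container 3; 15 m³ remain.
Put 1 m³ in container 3; 14 m³ remain.
Put 5 m³ in container 3; 9 m³ remain.
Put 3 m³ in container 3; 6 m³ remain.
Put 4 m³ in container 3; 2 m³ remain.
Put 15 m³ in container 4; 5 m³ remain.
Put 2 m³ in container 4; 3 m³ remain.
Put 15 m³ in container 5; 5 m³ remain.
Put 6 m³ in container 6; 14 m³ remain.
6 containers × 20 m³ = 120 m³; used 93 m³; unused 27 m³.

27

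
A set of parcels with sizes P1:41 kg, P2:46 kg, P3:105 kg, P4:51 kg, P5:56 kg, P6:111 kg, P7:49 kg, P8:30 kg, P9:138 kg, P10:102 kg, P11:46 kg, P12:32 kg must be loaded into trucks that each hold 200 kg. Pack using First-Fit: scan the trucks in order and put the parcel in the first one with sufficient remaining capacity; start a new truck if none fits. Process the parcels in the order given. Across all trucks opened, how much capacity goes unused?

193

P1 (41 kg) → truck 1 (remaining 159 kg)
P2 (46 kg) → truck 1 (remaining 113 kg)
P3 (105 kg) → truck 1 (remaining 8 kg)
P4 (51 kg) → truck 2 (remaining 149 kg)
P5 (56 kg) → truck 2 (remaining 93 kg)
P6 (111 kg) → truck 3 (remaining 89 kg)
P7 (49 kg) → truck 2 (remaining 44 kg)
P8 (30 kg) → truck 2 (remaining 14 kg)
P9 (138 kg) → truck 4 (remaining 62 kg)
P10 (102 kg) → truck 5 (remaining 98 kg)
P11 (46 kg) → truck 3 (remaining 43 kg)
P12 (32 kg) → truck 3 (remaining 11 kg)
5 trucks × 200 kg = 1000 kg; used 807 kg; unused 193 kg.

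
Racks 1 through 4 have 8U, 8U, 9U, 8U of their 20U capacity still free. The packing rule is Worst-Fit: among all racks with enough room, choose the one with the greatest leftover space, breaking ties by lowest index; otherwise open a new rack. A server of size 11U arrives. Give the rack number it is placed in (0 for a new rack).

0

No rack has ≥ 11U free, so a new rack is opened.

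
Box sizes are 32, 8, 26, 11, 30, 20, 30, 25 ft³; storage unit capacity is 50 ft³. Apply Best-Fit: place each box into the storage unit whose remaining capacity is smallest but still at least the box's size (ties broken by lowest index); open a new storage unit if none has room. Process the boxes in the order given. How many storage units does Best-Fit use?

storage unit 1: place 32 ft³, 18 ft³ left
storage unit 1: place 8 ft³, 10 ft³ left
storage unit 2: place 26 ft³, 24 ft³ left
storage unit 2: place 11 ft³, 13 ft³ left
storage unit 3: place 30 ft³, 20 ft³ left
storage unit 3: place 20 ft³, 0 ft³ left
storage unit 4: place 30 ft³, 20 ft³ left
storage unit 5: place 25 ft³, 25 ft³ left
Final storage units: [32,8] [26,11] [30,20] [30] [25].

5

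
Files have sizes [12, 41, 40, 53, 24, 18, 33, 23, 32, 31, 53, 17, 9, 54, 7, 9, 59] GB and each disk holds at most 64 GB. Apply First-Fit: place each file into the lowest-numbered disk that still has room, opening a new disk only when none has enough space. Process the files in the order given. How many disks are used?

9

disk 1: place 12 GB, 52 GB left
disk 1: place 41 GB, 11 GB left
disk 2: place 40 GB, 24 GB left
disk 3: place 53 GB, 11 GB left
disk 2: place 24 GB, 0 GB left
disk 4: place 18 GB, 46 GB left
disk 4: place 33 GB, 13 GB left
disk 5: place 23 GB, 41 GB left
disk 5: place 32 GB, 9 GB left
disk 6: place 31 GB, 33 GB left
disk 7: place 53 GB, 11 GB left
disk 6: place 17 GB, 16 GB left
disk 1: place 9 GB, 2 GB left
disk 8: place 54 GB, 10 GB left
disk 3: place 7 GB, 4 GB left
disk 4: place 9 GB, 4 GB left
disk 9: place 59 GB, 5 GB left
Final disks: [12,41,9] [40,24] [53,7] [18,33,9] [23,32] [31,17] [53] [54] [59].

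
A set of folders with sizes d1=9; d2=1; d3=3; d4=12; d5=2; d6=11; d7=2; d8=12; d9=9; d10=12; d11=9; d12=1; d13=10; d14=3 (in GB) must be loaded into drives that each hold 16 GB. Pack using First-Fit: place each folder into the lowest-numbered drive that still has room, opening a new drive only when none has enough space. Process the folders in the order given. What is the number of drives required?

drive 1: place d1 (9 GB), 7 GB left
drive 1: place d2 (1 GB), 6 GB left
drive 1: place d3 (3 GB), 3 GB left
drive 2: place d4 (12 GB), 4 GB left
drive 1: place d5 (2 GB), 1 GB left
drive 3: place d6 (11 GB), 5 GB left
drive 2: place d7 (2 GB), 2 GB left
drive 4: place d8 (12 GB), 4 GB left
drive 5: place d9 (9 GB), 7 GB left
drive 6: place d10 (12 GB), 4 GB left
drive 7: place d11 (9 GB), 7 GB left
drive 1: place d12 (1 GB), 0 GB left
drive 8: place d13 (10 GB), 6 GB left
drive 3: place d14 (3 GB), 2 GB left
Final drives: [9,1,3,2,1] [12,2] [11,3] [12] [9] [12] [9] [10].

8 drives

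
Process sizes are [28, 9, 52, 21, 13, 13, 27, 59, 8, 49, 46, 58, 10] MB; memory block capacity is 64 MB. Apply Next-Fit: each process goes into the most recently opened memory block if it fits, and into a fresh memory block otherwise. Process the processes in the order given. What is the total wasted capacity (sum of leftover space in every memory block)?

183

memory block 1: place 28 MB, 36 MB left
memory block 1: place 9 MB, 27 MB left
memory block 2: place 52 MB, 12 MB left
memory block 3: place 21 MB, 43 MB left
memory block 3: place 13 MB, 30 MB left
memory block 3: place 13 MB, 17 MB left
memory block 4: place 27 MB, 37 MB left
memory block 5: place 59 MB, 5 MB left
memory block 6: place 8 MB, 56 MB left
memory block 6: place 49 MB, 7 MB left
memory block 7: place 46 MB, 18 MB left
memory block 8: place 58 MB, 6 MB left
memory block 9: place 10 MB, 54 MB left
9 memory blocks × 64 MB = 576 MB; used 393 MB; unused 183 MB.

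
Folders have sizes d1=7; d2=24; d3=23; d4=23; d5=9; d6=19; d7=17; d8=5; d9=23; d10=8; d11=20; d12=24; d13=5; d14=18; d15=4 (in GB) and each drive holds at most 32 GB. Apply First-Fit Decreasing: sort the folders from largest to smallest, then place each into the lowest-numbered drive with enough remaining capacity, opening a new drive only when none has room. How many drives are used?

9

Sorted descending: 24, 24, 23, 23, 23, 20, 19, 18, 17, 9, 8, 7, 5, 5, 4.
Put 24 GB in drive 1; 8 GB remain.
Put 24 GB in drive 2; 8 GB remain.
Put 23 GB in drive 3; 9 GB remain.
Put 23 GB in drive 4; 9 GB remain.
Put 23 GB in drive 5; 9 GB remain.
Put 20 GB in drive 6; 12 GB remain.
Put 19 GB in drive 7; 13 GB remain.
Put 18 GB in drive 8; 14 GB remain.
Put 17 GB in drive 9; 15 GB remain.
Put 9 GB in drive 3; 0 GB remain.
Put 8 GB in drive 1; 0 GB remain.
Put 7 GB in drive 2; 1 GB remain.
Put 5 GB in drive 4; 4 GB remain.
Put 5 GB in drive 5; 4 GB remain.
Put 4 GB in drive 4; 0 GB remain.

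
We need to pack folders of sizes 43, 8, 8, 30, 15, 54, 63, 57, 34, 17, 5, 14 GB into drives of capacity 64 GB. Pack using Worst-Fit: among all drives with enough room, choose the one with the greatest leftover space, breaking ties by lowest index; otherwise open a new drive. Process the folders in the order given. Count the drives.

6

Put 43 GB in drive 1; 21 GB remain.
Put 8 GB in drive 1; 13 GB remain.
Put 8 GB in drive 1; 5 GB remain.
Put 30 GB in drive 2; 34 GB remain.
Put 15 GB in drive 2; 19 GB remain.
Put 54 GB in drive 3; 10 GB remain.
Put 63 GB in drive 4; 1 GB remain.
Put 57 GB in drive 5; 7 GB remain.
Put 34 GB in drive 6; 30 GB remain.
Put 17 GB in drive 6; 13 GB remain.
Put 5 GB in drive 2; 14 GB remain.
Put 14 GB in drive 2; 0 GB remain.
Final drives: [43,8,8] [30,15,5,14] [54] [63] [57] [34,17].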